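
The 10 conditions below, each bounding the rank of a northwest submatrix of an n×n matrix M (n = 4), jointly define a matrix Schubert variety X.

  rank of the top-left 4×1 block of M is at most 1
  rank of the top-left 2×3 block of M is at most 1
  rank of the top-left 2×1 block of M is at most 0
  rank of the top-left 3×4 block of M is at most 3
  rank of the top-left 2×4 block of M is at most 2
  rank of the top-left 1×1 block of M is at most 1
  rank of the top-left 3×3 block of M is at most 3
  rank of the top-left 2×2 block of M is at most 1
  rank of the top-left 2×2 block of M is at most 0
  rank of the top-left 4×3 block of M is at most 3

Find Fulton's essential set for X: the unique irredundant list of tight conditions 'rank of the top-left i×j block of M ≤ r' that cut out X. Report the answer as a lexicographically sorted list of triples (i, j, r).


Recovering R(i,j) via the rank-extension bound from the 10 conditions:

  i=1: 0 0 1 1
  i=2: 0 0 1 2
  i=3: 1 1 2 3
  i=4: 1 2 3 4

so w = (3, 4, 1, 2).

1 SE-corner of the 4-cell Rothe diagram gives Ess(w):

[(2, 2, 0)]


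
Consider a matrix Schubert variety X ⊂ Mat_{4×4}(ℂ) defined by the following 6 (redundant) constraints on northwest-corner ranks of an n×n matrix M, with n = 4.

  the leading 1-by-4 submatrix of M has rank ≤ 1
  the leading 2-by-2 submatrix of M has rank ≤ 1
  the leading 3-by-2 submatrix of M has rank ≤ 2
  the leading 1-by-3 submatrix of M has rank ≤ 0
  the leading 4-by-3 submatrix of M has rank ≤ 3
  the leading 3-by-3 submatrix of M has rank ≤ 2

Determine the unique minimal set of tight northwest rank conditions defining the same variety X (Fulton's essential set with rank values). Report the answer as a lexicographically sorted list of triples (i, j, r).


Reconstructing r_w from the 6 given conditions:

  i=1: 0 | 0 | 0 | 1
  i=2: 1 | 1 | 1 | 2
  i=3: 1 | 2 | 2 | 3
  i=4: 1 | 2 | 3 | 4

giving w = (4, 1, 2, 3) via Δ²R.

ℓ(w)=3; the 1 essential cell (i,j,r):

[(1, 3, 0)]


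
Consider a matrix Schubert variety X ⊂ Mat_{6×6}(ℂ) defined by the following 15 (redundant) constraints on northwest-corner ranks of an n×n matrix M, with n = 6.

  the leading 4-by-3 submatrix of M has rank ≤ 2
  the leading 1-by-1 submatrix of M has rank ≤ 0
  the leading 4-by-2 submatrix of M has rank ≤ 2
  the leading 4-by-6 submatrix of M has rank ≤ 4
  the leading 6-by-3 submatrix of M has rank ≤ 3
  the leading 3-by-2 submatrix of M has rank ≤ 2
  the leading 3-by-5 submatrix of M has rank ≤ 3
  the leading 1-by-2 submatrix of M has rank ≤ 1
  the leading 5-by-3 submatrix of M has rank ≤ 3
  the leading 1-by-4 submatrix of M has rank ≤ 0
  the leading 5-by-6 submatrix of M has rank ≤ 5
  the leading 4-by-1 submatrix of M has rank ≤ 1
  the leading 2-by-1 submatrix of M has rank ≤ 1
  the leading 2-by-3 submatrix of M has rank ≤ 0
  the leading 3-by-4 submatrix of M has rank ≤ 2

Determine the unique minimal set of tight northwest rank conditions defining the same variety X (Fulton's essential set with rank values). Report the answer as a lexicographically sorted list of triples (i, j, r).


Rank table r_w(6×6) implied by the 15 constraints:

  row 1: 0 | 0 | 0 | 0 | 1 | 1
  row 2: 0 | 0 | 0 | 1 | 2 | 2
  row 3: 1 | 1 | 1 | 2 | 3 | 3
  row 4: 1 | 2 | 2 | 3 | 4 | 4
  row 5: 1 | 2 | 3 | 4 | 5 | 5
  row 6: 1 | 2 | 3 | 4 | 5 | 6

the unique w with this rank table is (5, 4, 1, 2, 3, 6).

Fulton essential set (2 of the 7 Rothe cells):

[(1, 4, 0), (2, 3, 0)]


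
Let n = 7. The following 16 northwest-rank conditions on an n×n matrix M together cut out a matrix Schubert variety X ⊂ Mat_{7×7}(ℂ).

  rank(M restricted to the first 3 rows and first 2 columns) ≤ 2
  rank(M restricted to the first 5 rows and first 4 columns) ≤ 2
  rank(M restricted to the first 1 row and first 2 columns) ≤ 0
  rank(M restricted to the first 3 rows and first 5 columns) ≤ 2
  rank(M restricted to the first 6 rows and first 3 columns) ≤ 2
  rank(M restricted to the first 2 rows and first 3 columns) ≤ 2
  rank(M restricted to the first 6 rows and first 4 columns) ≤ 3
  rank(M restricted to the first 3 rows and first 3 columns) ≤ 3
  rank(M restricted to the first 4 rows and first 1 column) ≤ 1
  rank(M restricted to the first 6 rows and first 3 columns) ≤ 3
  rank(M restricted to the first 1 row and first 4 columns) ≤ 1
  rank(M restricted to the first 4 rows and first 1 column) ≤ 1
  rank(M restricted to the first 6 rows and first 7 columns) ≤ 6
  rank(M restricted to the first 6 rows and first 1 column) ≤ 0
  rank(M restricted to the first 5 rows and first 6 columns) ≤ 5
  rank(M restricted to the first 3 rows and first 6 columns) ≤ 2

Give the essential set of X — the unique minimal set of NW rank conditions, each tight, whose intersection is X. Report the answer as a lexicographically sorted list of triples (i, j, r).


Recovering R(i,j) via the rank-extension bound from the 16 conditions:

  row 1: 0 | 0 | 1 | 1 | 1 | 1 | 1
  row 2: 0 | 1 | 2 | 2 | 2 | 2 | 2
  row 3: 0 | 1 | 2 | 2 | 2 | 2 | 3
  row 4: 0 | 1 | 2 | 2 | 3 | 3 | 4
  row 5: 0 | 1 | 2 | 2 | 3 | 4 | 5
  row 6: 0 | 1 | 2 | 3 | 4 | 5 | 6
  row 7: 1 | 2 | 3 | 4 | 5 | 6 | 7

hence w(1..7) = (3, 2, 7, 5, 6, 4, 1).

D(w) has 12 cells with 4 SE-corners; essential set:

[(1, 2, 0), (3, 6, 2), (5, 4, 2), (6, 1, 0)]


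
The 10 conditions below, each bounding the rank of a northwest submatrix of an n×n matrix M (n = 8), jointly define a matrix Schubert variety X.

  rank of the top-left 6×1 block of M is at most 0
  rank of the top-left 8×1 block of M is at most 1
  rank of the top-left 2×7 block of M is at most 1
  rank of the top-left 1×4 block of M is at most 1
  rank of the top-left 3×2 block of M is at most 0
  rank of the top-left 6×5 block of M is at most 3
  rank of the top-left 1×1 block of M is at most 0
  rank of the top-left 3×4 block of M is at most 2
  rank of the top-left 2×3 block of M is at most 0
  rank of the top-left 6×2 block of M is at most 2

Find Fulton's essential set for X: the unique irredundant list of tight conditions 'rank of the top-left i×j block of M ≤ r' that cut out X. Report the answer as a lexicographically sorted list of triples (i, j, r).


Computing R[i][j] = min implied NW-rank bound (n=8, 10 conditions):

  row 1: 0  0  0  1  1  1  1  1
  row 2: 0  0  0  1  1  1  1  2
  row 3: 0  0  1  2  2  2  2  3
  row 4: 0  1  2  3  3  3  3  4
  row 5: 0  1  2  3  3  4  4  5
  row 6: 0  1  2  3  3  4  5  6
  row 7: 1  2  3  4  4  5  6  7
  row 8: 1  2  3  4  5  6  7  8

reading off 1-entries of Δ²R: w = (4, 8, 3, 2, 6, 7, 1, 5).

|D(w)|=16, |Ess(w)|=5:

[(2, 3, 0), (2, 7, 1), (3, 2, 0), (6, 1, 0), (6, 5, 3)]


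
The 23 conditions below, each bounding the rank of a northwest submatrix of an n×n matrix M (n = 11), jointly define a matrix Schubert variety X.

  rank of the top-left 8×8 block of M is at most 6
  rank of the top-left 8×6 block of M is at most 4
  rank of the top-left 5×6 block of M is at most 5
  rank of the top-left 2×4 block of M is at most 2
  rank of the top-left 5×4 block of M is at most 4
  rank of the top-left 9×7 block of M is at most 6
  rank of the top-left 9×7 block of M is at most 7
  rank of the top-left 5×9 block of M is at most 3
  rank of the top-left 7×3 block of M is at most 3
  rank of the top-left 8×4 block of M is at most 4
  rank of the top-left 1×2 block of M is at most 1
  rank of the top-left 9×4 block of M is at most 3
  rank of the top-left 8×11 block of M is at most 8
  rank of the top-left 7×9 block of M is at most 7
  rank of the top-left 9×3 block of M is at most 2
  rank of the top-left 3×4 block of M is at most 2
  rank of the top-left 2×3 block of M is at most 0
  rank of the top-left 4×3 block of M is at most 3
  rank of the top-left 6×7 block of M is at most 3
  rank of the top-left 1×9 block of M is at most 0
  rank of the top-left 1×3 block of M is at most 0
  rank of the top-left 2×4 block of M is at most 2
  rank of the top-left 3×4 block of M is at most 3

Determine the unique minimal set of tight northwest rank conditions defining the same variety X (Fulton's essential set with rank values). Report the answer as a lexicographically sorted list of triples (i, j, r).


Rank table r_w(11×11) implied by the 23 constraints:

  i=1: 0  0  0  0  0  0  0  0  0  1  1
  i=2: 0  0  0  1  1  1  1  1  1  2  2
  i=3: 1  1  1  2  2  2  2  2  2  3  3
  i=4: 1  2  2  3  3  3  3  3  3  4  4
  i=5: 1  2  2  3  3  3  3  3  3  4  5
  i=6: 1  2  2  3  3  3  3  4  4  5  6
  i=7: 1  2  2  3  4  4  4  5  5  6  7
  i=8: 1  2  2  3  4  4  5  6  6  7  8
  i=9: 1  2  2  3  4  5  6  7  7  8  9
  i=10: 1  2  3  4  5  6  7  8  8  9  10
  i=11: 1  2  3  4  5  6  7  8  9  10  11

hence w(1..11) = (10, 4, 1, 2, 11, 8, 5, 7, 6, 3, 9).

6 SE-corners of the 26-cell Rothe diagram give Ess(w):

[(1, 9, 0), (2, 3, 0), (5, 9, 3), (6, 7, 3), (8, 6, 4), (9, 3, 2)]


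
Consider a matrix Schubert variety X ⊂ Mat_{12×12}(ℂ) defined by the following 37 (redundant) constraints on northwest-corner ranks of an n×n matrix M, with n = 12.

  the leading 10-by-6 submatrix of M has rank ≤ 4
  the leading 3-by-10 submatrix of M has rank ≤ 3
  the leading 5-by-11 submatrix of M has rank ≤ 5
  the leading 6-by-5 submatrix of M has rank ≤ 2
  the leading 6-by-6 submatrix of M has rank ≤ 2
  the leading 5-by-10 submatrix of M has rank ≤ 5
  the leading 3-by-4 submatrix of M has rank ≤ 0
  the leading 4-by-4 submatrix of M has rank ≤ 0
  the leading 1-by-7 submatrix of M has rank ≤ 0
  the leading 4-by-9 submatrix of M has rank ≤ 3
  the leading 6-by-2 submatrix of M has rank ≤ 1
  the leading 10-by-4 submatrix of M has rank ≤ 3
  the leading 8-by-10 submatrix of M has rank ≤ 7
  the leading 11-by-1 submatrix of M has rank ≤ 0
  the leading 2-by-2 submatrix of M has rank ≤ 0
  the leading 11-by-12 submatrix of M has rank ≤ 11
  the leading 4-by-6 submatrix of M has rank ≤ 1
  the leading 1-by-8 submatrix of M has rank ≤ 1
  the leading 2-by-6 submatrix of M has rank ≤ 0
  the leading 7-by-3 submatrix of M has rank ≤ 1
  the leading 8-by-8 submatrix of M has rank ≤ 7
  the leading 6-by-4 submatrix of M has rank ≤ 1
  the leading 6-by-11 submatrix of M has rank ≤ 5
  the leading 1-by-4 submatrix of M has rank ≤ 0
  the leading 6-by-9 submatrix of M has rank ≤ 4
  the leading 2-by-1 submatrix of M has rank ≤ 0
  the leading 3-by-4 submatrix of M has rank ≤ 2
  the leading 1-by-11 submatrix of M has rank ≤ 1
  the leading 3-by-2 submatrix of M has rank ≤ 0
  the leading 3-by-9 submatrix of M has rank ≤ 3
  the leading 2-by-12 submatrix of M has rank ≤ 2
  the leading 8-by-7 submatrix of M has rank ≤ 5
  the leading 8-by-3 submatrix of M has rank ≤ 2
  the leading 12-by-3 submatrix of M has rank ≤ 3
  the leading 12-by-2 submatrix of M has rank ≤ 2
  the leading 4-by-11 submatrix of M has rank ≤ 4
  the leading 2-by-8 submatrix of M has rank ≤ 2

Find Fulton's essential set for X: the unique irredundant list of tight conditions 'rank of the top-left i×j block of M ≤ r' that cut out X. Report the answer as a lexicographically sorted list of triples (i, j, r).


Recovering R(i,j) via the rank-extension bound from the 37 conditions:

  0  0  0  0  0  0  0  1  1  1  1  1
  0  0  0  0  0  0  1  2  2  2  2  2
  0  0  0  0  1  1  2  3  3  3  3  3
  0  0  0  0  1  1  2  3  3  4  4  4
  0  1  1  1  2  2  3  4  4  5  5  5
  0  1  1  1  2  2  3  4  4  5  5  6
  0  1  1  2  3  3  4  5  5  6  6  7
  0  1  2  3  4  4  5  6  6  7  7  8
  0  1  2  3  4  4  5  6  7  8  8  9
  0  1  2  3  4  4  5  6  7  8  9  10
  0  1  2  3  4  5  6  7  8  9  10  11
  1  2  3  4  5  6  7  8  9  10  11  12

giving w = (8, 7, 5, 10, 2, 12, 4, 3, 9, 11, 6, 1) via Δ²R.

|D(w)|=38, |Ess(w)|=12:

[(1, 7, 0), (2, 6, 0), (4, 4, 0), (4, 6, 1), (4, 9, 3), (6, 4, 1), (6, 6, 2), (6, 9, 4), (6, 11, 5), (7, 3, 1), (10, 6, 4), (11, 1, 0)]


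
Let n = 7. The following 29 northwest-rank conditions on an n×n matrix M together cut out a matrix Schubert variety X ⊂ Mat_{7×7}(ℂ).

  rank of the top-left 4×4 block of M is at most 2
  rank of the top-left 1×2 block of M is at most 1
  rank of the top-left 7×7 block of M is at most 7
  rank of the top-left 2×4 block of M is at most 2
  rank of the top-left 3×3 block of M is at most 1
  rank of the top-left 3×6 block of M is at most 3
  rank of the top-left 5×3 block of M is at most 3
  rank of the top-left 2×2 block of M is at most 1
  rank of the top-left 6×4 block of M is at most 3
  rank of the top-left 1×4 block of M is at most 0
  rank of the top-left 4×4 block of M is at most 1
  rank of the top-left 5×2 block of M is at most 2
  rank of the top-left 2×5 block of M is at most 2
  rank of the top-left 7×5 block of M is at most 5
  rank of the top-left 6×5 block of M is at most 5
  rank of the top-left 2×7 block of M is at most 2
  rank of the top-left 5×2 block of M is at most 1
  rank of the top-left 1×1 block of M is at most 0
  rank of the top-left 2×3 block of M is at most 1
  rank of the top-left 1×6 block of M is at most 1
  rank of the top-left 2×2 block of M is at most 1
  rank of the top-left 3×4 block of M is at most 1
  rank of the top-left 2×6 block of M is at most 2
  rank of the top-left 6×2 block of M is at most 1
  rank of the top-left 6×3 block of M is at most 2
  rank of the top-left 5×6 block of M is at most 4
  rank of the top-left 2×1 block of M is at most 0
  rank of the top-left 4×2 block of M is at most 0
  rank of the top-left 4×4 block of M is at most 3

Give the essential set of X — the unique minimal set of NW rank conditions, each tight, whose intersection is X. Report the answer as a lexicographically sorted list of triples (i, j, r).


Recovering R(i,j) via the rank-extension bound from the 29 conditions:

  row 1: 0, 0, 0, 0, 1, 1, 1
  row 2: 0, 0, 1, 1, 2, 2, 2
  row 3: 0, 0, 1, 1, 2, 3, 3
  row 4: 0, 0, 1, 1, 2, 3, 4
  row 5: 1, 1, 2, 2, 3, 4, 5
  row 6: 1, 1, 2, 3, 4, 5, 6
  row 7: 1, 2, 3, 4, 5, 6, 7

second differences of R give the permutation w = (5, 3, 6, 7, 1, 4, 2).

4 SE-corners of the 13-cell Rothe diagram give Ess(w):

[(1, 4, 0), (4, 2, 0), (4, 4, 1), (6, 2, 1)]


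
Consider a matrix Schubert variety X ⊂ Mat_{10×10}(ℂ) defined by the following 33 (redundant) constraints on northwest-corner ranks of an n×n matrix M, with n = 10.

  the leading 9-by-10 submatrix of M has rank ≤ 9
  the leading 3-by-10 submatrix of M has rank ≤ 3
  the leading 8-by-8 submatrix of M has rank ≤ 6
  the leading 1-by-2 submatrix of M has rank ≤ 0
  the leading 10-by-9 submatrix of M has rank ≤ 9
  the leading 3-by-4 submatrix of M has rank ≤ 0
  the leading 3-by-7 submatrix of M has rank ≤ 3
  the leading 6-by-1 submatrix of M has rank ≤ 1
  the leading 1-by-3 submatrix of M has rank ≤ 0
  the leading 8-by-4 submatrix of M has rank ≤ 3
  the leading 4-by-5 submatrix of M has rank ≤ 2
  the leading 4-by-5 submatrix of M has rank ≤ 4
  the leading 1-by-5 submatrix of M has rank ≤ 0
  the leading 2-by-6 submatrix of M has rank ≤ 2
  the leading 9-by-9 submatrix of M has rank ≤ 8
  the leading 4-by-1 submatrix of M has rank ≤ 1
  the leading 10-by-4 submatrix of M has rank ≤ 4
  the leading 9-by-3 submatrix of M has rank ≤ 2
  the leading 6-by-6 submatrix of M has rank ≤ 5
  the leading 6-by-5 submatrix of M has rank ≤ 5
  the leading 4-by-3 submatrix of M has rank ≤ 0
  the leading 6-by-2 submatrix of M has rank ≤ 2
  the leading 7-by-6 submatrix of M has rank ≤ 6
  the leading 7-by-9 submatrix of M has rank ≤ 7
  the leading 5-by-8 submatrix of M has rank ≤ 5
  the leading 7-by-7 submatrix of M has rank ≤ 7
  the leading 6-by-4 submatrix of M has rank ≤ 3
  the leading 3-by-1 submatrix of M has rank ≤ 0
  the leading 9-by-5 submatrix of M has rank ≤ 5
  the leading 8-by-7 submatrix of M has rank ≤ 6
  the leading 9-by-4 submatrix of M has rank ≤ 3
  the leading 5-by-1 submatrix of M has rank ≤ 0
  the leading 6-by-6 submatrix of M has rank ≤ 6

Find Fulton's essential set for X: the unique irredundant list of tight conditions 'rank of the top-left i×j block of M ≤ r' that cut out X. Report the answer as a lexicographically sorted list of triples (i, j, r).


Computing R[i][j] = min implied NW-rank bound (n=10, 33 conditions):

  R[1]: 0 | 0 | 0 | 0 | 0 | 1 | 1 | 1 | 1 | 1
  R[2]: 0 | 0 | 0 | 0 | 1 | 2 | 2 | 2 | 2 | 2
  R[3]: 0 | 0 | 0 | 0 | 1 | 2 | 3 | 3 | 3 | 3
  R[4]: 0 | 0 | 0 | 1 | 2 | 3 | 4 | 4 | 4 | 4
  R[5]: 0 | 1 | 1 | 2 | 3 | 4 | 5 | 5 | 5 | 5
  R[6]: 1 | 2 | 2 | 3 | 4 | 5 | 6 | 6 | 6 | 6
  R[7]: 1 | 2 | 2 | 3 | 4 | 5 | 6 | 6 | 7 | 7
  R[8]: 1 | 2 | 2 | 3 | 4 | 5 | 6 | 6 | 7 | 8
  R[9]: 1 | 2 | 2 | 3 | 4 | 5 | 6 | 7 | 8 | 9
  R[10]: 1 | 2 | 3 | 4 | 5 | 6 | 7 | 8 | 9 | 10

reading off 1-entries of Δ²R: w = (6, 5, 7, 4, 2, 1, 9, 10, 8, 3).

|D(w)|=22, |Ess(w)|=6:

[(1, 5, 0), (3, 4, 0), (4, 3, 0), (5, 1, 0), (8, 8, 6), (9, 3, 2)]


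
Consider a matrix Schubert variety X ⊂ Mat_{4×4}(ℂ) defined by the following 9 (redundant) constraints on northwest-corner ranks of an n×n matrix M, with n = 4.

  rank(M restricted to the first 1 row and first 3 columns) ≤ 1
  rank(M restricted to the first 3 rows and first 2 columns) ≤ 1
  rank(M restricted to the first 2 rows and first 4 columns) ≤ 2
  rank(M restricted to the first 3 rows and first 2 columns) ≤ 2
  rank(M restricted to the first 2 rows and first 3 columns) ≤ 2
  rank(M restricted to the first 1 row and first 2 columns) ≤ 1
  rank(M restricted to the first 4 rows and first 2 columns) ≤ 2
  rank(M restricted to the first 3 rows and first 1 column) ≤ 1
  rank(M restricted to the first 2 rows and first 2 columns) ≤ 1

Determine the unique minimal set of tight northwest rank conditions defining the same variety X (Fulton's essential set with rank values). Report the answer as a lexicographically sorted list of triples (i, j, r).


Recovering R(i,j) via the rank-extension bound from the 9 conditions:

  i=1: 1 1 1 1
  i=2: 1 1 2 2
  i=3: 1 1 2 3
  i=4: 1 2 3 4

hence w(1..4) = (1, 3, 4, 2).

ℓ(w)=2; the 1 essential cell (i,j,r):

[(3, 2, 1)]


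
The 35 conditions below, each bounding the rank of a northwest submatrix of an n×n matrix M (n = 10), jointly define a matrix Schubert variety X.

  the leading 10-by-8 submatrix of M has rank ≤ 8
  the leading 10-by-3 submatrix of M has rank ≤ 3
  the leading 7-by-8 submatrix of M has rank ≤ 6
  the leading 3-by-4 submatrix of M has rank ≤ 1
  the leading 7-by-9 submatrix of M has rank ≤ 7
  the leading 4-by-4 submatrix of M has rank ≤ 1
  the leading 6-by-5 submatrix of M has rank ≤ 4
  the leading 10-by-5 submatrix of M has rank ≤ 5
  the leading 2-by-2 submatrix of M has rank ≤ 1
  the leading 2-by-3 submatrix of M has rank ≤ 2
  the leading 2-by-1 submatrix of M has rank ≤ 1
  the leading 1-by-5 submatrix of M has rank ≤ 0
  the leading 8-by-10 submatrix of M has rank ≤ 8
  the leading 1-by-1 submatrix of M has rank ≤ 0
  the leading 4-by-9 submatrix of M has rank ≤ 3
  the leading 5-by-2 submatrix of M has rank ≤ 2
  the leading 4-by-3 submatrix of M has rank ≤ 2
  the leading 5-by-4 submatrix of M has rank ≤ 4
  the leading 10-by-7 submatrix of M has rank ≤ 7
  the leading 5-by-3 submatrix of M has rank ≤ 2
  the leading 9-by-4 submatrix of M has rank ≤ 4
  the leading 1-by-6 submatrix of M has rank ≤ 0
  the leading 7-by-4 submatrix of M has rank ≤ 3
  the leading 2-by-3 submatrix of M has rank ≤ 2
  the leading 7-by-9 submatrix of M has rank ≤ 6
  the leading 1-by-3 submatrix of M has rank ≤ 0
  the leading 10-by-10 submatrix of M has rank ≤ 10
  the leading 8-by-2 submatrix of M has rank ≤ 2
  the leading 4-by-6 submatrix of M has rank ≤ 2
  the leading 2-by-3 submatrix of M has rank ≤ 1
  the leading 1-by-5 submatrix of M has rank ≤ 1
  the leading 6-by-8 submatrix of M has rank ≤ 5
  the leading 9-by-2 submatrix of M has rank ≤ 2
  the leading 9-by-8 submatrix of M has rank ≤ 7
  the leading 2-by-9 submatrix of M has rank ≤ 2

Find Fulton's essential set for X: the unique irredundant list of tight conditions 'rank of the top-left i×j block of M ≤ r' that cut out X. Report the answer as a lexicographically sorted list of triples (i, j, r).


Propagating the 35 rank bounds to every northwest block:

  R[1]: 0  0  0  0  0  0  1  1  1  1
  R[2]: 1  1  1  1  1  1  2  2  2  2
  R[3]: 1  1  1  1  2  2  3  3  3  3
  R[4]: 1  1  1  1  2  2  3  3  3  4
  R[5]: 1  2  2  2  3  3  4  4  4  5
  R[6]: 1  2  3  3  4  4  5  5  5  6
  R[7]: 1  2  3  3  4  5  6  6  6  7
  R[8]: 1  2  3  4  5  6  7  7  7  8
  R[9]: 1  2  3  4  5  6  7  7  8  9
  R[10]: 1  2  3  4  5  6  7  8  9  10

hence w(1..10) = (7, 1, 5, 10, 2, 3, 6, 4, 9, 8).

Fulton essential set (6 of the 17 Rothe cells):

[(1, 6, 0), (4, 4, 1), (4, 6, 2), (4, 9, 3), (7, 4, 3), (9, 8, 7)]


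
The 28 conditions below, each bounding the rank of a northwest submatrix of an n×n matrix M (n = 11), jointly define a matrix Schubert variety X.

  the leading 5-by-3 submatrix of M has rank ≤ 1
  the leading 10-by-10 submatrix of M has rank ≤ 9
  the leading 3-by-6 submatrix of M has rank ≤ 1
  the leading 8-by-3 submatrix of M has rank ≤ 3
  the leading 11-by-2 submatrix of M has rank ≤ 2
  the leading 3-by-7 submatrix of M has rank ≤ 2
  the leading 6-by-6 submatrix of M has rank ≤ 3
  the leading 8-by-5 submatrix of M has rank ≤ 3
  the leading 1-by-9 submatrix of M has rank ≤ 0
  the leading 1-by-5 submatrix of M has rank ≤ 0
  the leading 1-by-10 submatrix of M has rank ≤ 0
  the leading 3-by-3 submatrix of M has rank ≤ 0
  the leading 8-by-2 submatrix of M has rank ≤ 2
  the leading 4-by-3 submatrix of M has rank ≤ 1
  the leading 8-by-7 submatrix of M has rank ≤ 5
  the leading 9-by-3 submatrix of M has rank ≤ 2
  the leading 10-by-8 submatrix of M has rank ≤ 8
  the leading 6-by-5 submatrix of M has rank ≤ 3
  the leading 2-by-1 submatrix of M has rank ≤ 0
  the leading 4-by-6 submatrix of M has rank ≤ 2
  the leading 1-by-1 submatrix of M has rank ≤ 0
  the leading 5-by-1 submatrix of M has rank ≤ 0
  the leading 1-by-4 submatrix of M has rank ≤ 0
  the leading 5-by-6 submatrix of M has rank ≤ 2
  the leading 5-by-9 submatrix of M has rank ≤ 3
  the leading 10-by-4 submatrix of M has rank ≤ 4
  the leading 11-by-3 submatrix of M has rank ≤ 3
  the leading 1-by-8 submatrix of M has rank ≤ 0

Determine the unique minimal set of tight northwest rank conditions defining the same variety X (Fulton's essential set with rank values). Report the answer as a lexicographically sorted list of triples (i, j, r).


Computing R[i][j] = min implied NW-rank bound (n=11, 28 conditions):

  R[1]: 0, 0, 0, 0, 0, 0, 0, 0, 0, 0, 1
  R[2]: 0, 0, 0, 1, 1, 1, 1, 1, 1, 1, 2
  R[3]: 0, 0, 0, 1, 1, 1, 2, 2, 2, 2, 3
  R[4]: 0, 1, 1, 2, 2, 2, 3, 3, 3, 3, 4
  R[5]: 0, 1, 1, 2, 2, 2, 3, 3, 3, 4, 5
  R[6]: 1, 2, 2, 3, 3, 3, 4, 4, 4, 5, 6
  R[7]: 1, 2, 2, 3, 3, 4, 5, 5, 5, 6, 7
  R[8]: 1, 2, 2, 3, 3, 4, 5, 6, 6, 7, 8
  R[9]: 1, 2, 2, 3, 4, 5, 6, 7, 7, 8, 9
  R[10]: 1, 2, 3, 4, 5, 6, 7, 8, 8, 9, 10
  R[11]: 1, 2, 3, 4, 5, 6, 7, 8, 9, 10, 11

the unique w with this rank table is (11, 4, 7, 2, 10, 1, 6, 8, 5, 3, 9).

9 SE-corners of the 30-cell Rothe diagram give Ess(w):

[(1, 10, 0), (3, 3, 0), (3, 6, 1), (5, 1, 0), (5, 3, 1), (5, 6, 2), (5, 9, 3), (8, 5, 3), (9, 3, 2)]


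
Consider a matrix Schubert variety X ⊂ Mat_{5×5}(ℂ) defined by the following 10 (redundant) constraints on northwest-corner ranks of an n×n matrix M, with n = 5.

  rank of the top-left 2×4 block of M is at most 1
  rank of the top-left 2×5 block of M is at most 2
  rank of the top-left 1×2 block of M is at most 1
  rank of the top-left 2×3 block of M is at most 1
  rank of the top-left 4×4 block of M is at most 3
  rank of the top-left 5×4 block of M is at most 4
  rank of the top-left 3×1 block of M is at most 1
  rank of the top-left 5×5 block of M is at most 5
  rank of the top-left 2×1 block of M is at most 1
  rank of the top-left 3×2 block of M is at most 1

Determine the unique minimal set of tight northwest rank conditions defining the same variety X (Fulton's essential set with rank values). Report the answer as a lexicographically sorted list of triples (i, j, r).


The tightest implied rank at each (i,j), from the 10 conditions:

  i=1: 1, 1, 1, 1, 1
  i=2: 1, 1, 1, 1, 2
  i=3: 1, 1, 2, 2, 3
  i=4: 1, 2, 3, 3, 4
  i=5: 1, 2, 3, 4, 5

so w = (1, 5, 3, 2, 4).

2 SE-corners of the 4-cell Rothe diagram give Ess(w):

[(2, 4, 1), (3, 2, 1)]


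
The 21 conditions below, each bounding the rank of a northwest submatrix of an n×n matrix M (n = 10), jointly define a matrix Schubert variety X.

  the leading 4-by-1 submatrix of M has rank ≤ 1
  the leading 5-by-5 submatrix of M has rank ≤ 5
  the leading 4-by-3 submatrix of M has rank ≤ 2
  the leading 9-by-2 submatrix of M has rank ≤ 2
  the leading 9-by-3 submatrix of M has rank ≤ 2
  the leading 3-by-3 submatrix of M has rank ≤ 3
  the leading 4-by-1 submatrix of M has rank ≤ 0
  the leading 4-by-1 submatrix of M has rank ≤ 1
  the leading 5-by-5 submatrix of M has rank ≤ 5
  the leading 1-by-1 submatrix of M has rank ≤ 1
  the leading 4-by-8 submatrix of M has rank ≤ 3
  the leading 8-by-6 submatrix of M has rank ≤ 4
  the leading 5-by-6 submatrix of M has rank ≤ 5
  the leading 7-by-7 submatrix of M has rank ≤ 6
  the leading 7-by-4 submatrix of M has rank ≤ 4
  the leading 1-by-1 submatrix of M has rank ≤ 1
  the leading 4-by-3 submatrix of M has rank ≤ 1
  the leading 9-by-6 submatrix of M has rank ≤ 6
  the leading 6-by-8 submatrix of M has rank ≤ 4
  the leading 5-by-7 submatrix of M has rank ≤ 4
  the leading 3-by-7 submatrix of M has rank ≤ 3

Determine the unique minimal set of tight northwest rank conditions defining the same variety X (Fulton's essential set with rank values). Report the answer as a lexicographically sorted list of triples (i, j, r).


Reconstructing r_w from the 21 given conditions:

  i=1: 0, 1, 1, 1, 1, 1, 1, 1, 1, 1
  i=2: 0, 1, 1, 2, 2, 2, 2, 2, 2, 2
  i=3: 0, 1, 1, 2, 3, 3, 3, 3, 3, 3
  i=4: 0, 1, 1, 2, 3, 3, 3, 3, 4, 4
  i=5: 1, 2, 2, 3, 4, 4, 4, 4, 5, 5
  i=6: 1, 2, 2, 3, 4, 4, 4, 4, 5, 6
  i=7: 1, 2, 2, 3, 4, 4, 5, 5, 6, 7
  i=8: 1, 2, 2, 3, 4, 4, 5, 6, 7, 8
  i=9: 1, 2, 2, 3, 4, 5, 6, 7, 8, 9
  i=10: 1, 2, 3, 4, 5, 6, 7, 8, 9, 10

the unique w with this rank table is (2, 4, 5, 9, 1, 10, 7, 8, 6, 3).

|D(w)|=19, |Ess(w)|=6:

[(4, 1, 0), (4, 3, 1), (4, 8, 3), (6, 8, 4), (8, 6, 4), (9, 3, 2)]


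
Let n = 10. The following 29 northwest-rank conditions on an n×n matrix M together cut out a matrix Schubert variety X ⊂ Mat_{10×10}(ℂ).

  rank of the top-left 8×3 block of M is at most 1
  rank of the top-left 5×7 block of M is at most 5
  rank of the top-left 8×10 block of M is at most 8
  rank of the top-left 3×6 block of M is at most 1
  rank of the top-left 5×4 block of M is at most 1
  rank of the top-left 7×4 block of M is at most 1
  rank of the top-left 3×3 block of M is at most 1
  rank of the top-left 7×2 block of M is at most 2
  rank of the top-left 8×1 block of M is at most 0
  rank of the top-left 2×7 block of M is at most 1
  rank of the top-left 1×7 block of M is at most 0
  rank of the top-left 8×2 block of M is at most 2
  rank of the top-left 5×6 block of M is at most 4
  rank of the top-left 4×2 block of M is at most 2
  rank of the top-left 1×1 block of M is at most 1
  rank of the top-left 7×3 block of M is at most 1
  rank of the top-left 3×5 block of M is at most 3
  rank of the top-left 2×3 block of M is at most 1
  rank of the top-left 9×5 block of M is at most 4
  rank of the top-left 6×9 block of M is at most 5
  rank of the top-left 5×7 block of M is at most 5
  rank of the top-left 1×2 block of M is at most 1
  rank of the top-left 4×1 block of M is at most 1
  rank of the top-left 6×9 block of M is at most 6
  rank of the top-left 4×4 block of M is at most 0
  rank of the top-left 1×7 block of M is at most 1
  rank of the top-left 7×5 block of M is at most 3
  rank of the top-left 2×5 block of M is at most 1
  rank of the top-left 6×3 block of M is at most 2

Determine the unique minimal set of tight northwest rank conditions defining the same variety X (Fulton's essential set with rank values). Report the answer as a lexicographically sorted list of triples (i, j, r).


The tightest implied rank at each (i,j), from the 29 conditions:

  row 1: 0 0 0 0 0 0 0 1 1 1
  row 2: 0 0 0 0 1 1 1 2 2 2
  row 3: 0 0 0 0 1 1 2 3 3 3
  row 4: 0 0 0 0 1 2 3 4 4 4
  row 5: 0 1 1 1 2 3 4 5 5 5
  row 6: 0 1 1 1 2 3 4 5 5 6
  row 7: 0 1 1 1 2 3 4 5 6 7
  row 8: 0 1 1 2 3 4 5 6 7 8
  row 9: 1 2 2 3 4 5 6 7 8 9
  row 10: 1 2 3 4 5 6 7 8 9 10

the unique w with this rank table is (8, 5, 7, 6, 2, 10, 9, 4, 1, 3).

D(w) has 30 cells with 7 SE-corners; essential set:

[(1, 7, 0), (3, 6, 1), (4, 4, 0), (6, 9, 5), (7, 4, 1), (8, 1, 0), (8, 3, 1)]


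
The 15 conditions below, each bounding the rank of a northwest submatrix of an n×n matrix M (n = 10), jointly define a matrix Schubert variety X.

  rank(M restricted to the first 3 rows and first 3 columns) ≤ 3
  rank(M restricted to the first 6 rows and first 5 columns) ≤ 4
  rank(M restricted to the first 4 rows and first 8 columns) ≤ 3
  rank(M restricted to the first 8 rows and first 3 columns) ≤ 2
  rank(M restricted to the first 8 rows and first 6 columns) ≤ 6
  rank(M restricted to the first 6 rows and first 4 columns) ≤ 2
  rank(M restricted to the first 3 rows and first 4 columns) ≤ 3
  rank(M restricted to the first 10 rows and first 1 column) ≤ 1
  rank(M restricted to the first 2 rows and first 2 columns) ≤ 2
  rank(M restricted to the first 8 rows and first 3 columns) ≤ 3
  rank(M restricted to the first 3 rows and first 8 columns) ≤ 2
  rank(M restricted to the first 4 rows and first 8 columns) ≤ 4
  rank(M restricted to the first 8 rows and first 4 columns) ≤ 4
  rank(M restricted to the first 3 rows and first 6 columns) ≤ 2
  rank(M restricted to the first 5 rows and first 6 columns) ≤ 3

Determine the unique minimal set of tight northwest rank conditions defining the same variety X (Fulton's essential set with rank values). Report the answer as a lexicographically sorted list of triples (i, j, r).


Reconstructing r_w from the 15 given conditions:

  R[1]: 1 1 1 1 1 1 1 1 1 1
  R[2]: 1 2 2 2 2 2 2 2 2 2
  R[3]: 1 2 2 2 2 2 2 2 3 3
  R[4]: 1 2 2 2 3 3 3 3 4 4
  R[5]: 1 2 2 2 3 3 4 4 5 5
  R[6]: 1 2 2 2 3 4 5 5 6 6
  R[7]: 1 2 2 3 4 5 6 6 7 7
  R[8]: 1 2 2 3 4 5 6 7 8 8
  R[9]: 1 2 3 4 5 6 7 8 9 9
  R[10]: 1 2 3 4 5 6 7 8 9 10

so w = (1, 2, 9, 5, 7, 6, 4, 8, 3, 10).

Fulton essential set (4 of the 15 Rothe cells):

[(3, 8, 2), (5, 6, 3), (6, 4, 2), (8, 3, 2)]


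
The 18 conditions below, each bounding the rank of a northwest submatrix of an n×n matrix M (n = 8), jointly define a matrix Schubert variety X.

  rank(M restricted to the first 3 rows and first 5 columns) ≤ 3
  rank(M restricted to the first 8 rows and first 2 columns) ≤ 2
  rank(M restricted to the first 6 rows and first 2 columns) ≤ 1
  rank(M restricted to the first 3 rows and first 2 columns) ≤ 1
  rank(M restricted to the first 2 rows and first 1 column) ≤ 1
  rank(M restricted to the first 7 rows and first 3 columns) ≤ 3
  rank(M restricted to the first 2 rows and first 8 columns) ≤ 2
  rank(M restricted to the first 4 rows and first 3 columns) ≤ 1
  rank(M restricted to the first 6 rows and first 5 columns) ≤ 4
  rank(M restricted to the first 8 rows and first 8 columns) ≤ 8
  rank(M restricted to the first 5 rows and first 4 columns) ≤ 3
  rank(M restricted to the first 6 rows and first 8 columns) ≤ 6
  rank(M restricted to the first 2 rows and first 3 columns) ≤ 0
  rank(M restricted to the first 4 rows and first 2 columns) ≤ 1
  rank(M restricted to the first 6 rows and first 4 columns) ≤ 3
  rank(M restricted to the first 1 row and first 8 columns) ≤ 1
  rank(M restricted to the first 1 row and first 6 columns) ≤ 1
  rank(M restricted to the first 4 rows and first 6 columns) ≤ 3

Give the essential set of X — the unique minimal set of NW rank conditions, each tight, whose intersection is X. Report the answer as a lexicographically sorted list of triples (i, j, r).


Rank table r_w(8×8) implied by the 18 constraints:

  i=1: 0 0 0 1 1 1 1 1
  i=2: 0 0 0 1 2 2 2 2
  i=3: 1 1 1 2 3 3 3 3
  i=4: 1 1 1 2 3 3 4 4
  i=5: 1 1 2 3 4 4 5 5
  i=6: 1 1 2 3 4 5 6 6
  i=7: 1 2 3 4 5 6 7 7
  i=8: 1 2 3 4 5 6 7 8

so w = (4, 5, 1, 7, 3, 6, 2, 8).

|D(w)|=11, |Ess(w)|=4:

[(2, 3, 0), (4, 3, 1), (4, 6, 3), (6, 2, 1)]


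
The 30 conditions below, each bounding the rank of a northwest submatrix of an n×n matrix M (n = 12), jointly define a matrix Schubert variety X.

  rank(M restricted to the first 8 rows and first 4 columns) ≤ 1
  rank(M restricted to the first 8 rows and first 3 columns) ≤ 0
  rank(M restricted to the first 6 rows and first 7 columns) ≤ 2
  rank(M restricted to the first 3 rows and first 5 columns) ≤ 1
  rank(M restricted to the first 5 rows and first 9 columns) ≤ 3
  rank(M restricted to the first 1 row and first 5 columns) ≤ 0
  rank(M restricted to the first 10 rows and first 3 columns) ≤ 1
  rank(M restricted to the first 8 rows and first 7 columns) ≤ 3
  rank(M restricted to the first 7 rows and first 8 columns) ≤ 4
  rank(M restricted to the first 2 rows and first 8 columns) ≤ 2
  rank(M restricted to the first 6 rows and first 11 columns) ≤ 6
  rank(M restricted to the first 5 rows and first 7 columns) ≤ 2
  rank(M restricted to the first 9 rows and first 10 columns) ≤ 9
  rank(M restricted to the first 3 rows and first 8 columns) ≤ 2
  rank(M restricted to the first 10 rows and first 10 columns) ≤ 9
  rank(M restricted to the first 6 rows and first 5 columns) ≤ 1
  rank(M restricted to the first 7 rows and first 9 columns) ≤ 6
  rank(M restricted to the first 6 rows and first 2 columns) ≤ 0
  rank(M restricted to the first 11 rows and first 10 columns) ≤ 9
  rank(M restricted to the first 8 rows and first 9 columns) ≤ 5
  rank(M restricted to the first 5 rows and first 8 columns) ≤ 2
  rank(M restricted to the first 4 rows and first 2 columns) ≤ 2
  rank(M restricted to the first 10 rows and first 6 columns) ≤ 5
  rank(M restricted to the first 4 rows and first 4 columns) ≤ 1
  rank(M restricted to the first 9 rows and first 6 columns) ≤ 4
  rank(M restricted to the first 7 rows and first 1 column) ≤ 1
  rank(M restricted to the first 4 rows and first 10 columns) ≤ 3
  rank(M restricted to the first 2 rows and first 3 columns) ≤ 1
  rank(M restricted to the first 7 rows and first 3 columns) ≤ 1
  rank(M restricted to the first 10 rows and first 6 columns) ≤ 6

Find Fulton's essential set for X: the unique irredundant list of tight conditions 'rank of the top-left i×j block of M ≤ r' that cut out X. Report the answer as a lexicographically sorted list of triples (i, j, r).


Propagating the 30 rank bounds to every northwest block:

  row 1: 0, 0, 0, 0, 0, 1, 1, 1, 1, 1, 1, 1
  row 2: 0, 0, 0, 1, 1, 2, 2, 2, 2, 2, 2, 2
  row 3: 0, 0, 0, 1, 1, 2, 2, 2, 3, 3, 3, 3
  row 4: 0, 0, 0, 1, 1, 2, 2, 2, 3, 3, 4, 4
  row 5: 0, 0, 0, 1, 1, 2, 2, 2, 3, 4, 5, 5
  row 6: 0, 0, 0, 1, 1, 2, 2, 3, 4, 5, 6, 6
  row 7: 0, 0, 0, 1, 2, 3, 3, 4, 5, 6, 7, 7
  row 8: 0, 0, 0, 1, 2, 3, 3, 4, 5, 6, 7, 8
  row 9: 1, 1, 1, 2, 3, 4, 4, 5, 6, 7, 8, 9
  row 10: 1, 1, 1, 2, 3, 4, 5, 6, 7, 8, 9, 10
  row 11: 1, 2, 2, 3, 4, 5, 6, 7, 8, 9, 10, 11
  row 12: 1, 2, 3, 4, 5, 6, 7, 8, 9, 10, 11, 12

hence w(1..12) = (6, 4, 9, 11, 10, 8, 5, 12, 1, 7, 2, 3).

|D(w)|=41, |Ess(w)|=8:

[(1, 5, 0), (4, 10, 3), (5, 8, 2), (6, 5, 1), (6, 7, 2), (8, 3, 0), (8, 7, 3), (10, 3, 1)]


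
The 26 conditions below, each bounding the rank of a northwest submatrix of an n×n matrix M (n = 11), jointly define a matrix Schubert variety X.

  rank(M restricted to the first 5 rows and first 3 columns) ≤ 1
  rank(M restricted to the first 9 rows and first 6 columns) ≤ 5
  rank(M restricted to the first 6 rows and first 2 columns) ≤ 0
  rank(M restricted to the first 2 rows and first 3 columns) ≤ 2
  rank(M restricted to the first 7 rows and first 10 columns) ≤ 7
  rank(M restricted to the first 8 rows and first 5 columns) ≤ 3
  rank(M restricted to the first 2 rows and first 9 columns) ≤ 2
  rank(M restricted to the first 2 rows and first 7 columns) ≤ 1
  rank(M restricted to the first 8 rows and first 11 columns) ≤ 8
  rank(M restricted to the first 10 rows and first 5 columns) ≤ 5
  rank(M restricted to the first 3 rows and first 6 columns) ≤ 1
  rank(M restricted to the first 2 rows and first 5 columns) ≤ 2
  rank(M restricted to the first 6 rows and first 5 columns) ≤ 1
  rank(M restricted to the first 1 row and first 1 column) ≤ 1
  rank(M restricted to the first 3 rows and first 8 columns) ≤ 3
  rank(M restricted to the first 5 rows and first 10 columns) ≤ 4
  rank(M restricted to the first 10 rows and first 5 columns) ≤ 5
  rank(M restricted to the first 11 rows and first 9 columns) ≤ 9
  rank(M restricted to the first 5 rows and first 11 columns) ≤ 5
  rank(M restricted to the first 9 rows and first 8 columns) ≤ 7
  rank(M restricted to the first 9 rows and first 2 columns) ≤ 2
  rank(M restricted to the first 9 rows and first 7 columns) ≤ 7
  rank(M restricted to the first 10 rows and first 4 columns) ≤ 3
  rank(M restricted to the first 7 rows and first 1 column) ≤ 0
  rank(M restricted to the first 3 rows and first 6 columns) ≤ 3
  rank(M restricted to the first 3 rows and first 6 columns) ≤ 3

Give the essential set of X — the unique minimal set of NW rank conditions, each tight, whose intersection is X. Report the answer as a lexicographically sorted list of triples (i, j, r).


Propagating the 26 rank bounds to every northwest block:

  0 | 0 | 1 | 1 | 1 | 1 | 1 | 1 | 1 | 1 | 1
  0 | 0 | 1 | 1 | 1 | 1 | 1 | 2 | 2 | 2 | 2
  0 | 0 | 1 | 1 | 1 | 1 | 2 | 3 | 3 | 3 | 3
  0 | 0 | 1 | 1 | 1 | 2 | 3 | 4 | 4 | 4 | 4
  0 | 0 | 1 | 1 | 1 | 2 | 3 | 4 | 4 | 4 | 5
  0 | 0 | 1 | 1 | 1 | 2 | 3 | 4 | 5 | 5 | 6
  0 | 1 | 2 | 2 | 2 | 3 | 4 | 5 | 6 | 6 | 7
  1 | 2 | 3 | 3 | 3 | 4 | 5 | 6 | 7 | 7 | 8
  1 | 2 | 3 | 3 | 4 | 5 | 6 | 7 | 8 | 8 | 9
  1 | 2 | 3 | 3 | 4 | 5 | 6 | 7 | 8 | 9 | 10
  1 | 2 | 3 | 4 | 5 | 6 | 7 | 8 | 9 | 10 | 11

giving w = (3, 8, 7, 6, 11, 9, 2, 1, 5, 10, 4) via Δ²R.

|D(w)|=30, |Ess(w)|=7:

[(2, 7, 1), (3, 6, 1), (5, 10, 4), (6, 2, 0), (6, 5, 1), (7, 1, 0), (10, 4, 3)]


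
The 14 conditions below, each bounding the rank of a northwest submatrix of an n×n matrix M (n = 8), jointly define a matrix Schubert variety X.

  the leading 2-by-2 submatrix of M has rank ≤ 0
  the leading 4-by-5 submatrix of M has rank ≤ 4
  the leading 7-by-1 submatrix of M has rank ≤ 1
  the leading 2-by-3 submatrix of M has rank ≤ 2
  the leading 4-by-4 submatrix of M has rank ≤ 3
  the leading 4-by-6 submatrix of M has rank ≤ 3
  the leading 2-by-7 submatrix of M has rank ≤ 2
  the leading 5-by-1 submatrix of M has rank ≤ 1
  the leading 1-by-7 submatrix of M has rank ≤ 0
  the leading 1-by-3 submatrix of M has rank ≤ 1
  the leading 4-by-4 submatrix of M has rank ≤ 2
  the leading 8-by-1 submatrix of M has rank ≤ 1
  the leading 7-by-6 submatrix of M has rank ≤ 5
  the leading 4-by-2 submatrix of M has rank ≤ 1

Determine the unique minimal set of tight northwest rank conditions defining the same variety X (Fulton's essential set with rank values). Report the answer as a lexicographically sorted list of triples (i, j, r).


The tightest implied rank at each (i,j), from the 14 conditions:

  i=1: 0 0 0 0 0 0 0 1
  i=2: 0 0 1 1 1 1 1 2
  i=3: 1 1 2 2 2 2 2 3
  i=4: 1 1 2 2 3 3 3 4
  i=5: 1 2 3 3 4 4 4 5
  i=6: 1 2 3 4 5 5 5 6
  i=7: 1 2 3 4 5 5 6 7
  i=8: 1 2 3 4 5 6 7 8

reading off 1-entries of Δ²R: w = (8, 3, 1, 5, 2, 4, 7, 6).

Rothe diagram D(w) (12 cells), 5 SE-corners (essential conditions):

[(1, 7, 0), (2, 2, 0), (4, 2, 1), (4, 4, 2), (7, 6, 5)]


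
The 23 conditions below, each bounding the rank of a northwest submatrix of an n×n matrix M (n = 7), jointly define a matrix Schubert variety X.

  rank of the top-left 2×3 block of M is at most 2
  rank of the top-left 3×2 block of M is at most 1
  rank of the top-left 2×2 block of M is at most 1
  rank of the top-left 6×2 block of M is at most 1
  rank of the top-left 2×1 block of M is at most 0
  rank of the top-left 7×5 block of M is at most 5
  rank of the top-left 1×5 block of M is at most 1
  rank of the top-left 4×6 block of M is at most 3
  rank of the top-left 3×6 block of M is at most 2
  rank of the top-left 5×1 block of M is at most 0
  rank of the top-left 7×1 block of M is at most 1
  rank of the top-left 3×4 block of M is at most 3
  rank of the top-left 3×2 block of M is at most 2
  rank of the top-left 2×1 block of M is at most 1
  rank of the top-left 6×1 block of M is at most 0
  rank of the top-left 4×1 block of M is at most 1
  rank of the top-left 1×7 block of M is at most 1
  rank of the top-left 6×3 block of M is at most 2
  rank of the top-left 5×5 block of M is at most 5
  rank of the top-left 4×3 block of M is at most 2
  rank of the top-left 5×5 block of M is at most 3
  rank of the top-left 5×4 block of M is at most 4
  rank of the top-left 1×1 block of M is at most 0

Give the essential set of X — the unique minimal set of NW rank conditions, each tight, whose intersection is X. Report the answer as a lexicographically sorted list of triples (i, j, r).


Reconstructing r_w from the 23 given conditions:

  R[1]: 0, 1, 1, 1, 1, 1, 1
  R[2]: 0, 1, 2, 2, 2, 2, 2
  R[3]: 0, 1, 2, 2, 2, 2, 3
  R[4]: 0, 1, 2, 3, 3, 3, 4
  R[5]: 0, 1, 2, 3, 3, 4, 5
  R[6]: 0, 1, 2, 3, 4, 5, 6
  R[7]: 1, 2, 3, 4, 5, 6, 7

giving w = (2, 3, 7, 4, 6, 5, 1) via Δ²R.

Rothe diagram D(w) (10 cells), 3 SE-corners (essential conditions):

[(3, 6, 2), (5, 5, 3), (6, 1, 0)]
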